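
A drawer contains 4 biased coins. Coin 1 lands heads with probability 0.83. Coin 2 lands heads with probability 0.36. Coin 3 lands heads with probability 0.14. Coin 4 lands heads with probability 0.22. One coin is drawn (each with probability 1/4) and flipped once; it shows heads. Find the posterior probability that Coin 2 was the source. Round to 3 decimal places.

Posterior probability ≈ 0.232

P(heads|C1) = 0.83; P(heads|C2) = 0.36; P(heads|C3) = 0.14; P(heads|C4) = 0.22.
Prior × likelihood for each source: 0.25·0.83=0.2075, 0.25·0.36=0.09000, 0.25·0.14=0.03500, 0.25·0.22=0.05500. Summing gives P(heads) = 0.38750.
P(Coin 2 | heads) = 0.09000 / 0.38750 = 0.232.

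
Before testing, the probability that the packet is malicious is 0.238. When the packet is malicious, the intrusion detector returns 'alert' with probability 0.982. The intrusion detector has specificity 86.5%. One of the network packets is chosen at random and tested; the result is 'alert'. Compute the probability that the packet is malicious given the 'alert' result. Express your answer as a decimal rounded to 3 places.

P(H | E) ≈ 0.694

Write H for 'the packet is malicious'. Prior odds H:¬H = 0.238/0.762 = 0.31234. For the 'alert' outcome, the likelihood ratio is 0.982/0.135 = 7.2741.
Posterior odds = 0.31234 × 7.2741 = 2.2720, so P(H|E) = 2.2720/(1+2.2720) = 0.694.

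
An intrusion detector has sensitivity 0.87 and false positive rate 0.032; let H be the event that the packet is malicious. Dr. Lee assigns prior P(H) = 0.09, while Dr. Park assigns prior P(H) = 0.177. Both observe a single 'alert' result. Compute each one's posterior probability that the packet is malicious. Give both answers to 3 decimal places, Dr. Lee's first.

Dr. Lee: 0.729; Dr. Park: 0.854

P('+'|H) = 0.87, P('+'|¬H) = 0.032.
Dr. Lee: numerator 0.87·0.09 = 0.078300; evidence = 0.078300+0.032·0.91 = 0.10742; posterior = 0.729.
Dr. Park: numerator 0.87·0.177 = 0.15399; evidence = 0.15399+0.032·0.823 = 0.18033; posterior = 0.854.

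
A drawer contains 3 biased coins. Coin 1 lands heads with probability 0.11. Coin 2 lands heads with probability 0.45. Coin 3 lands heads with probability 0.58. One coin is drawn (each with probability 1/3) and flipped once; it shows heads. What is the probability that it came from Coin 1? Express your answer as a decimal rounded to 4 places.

Posterior probability ≈ 0.0965

P(heads|C1) = 0.11; P(heads|C2) = 0.45; P(heads|C3) = 0.58.
Prior × likelihood for each source: 0.333333·0.11=0.03667, 0.333333·0.45=0.1500, 0.333333·0.58=0.1933. Summing gives P(heads) = 0.38000.
P(Coin 1 | heads) = 0.03667 / 0.38000 = 0.0965.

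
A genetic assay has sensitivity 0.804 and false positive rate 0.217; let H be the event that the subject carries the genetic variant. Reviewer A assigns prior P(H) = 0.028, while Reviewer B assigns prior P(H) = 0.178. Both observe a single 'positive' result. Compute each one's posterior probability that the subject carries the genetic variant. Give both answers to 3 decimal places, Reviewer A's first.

Reviewer A: 0.096; Reviewer B: 0.445

P('+'|H) = 0.804, P('+'|¬H) = 0.217.
Reviewer A: numerator 0.804·0.028 = 0.022512; evidence = 0.022512+0.217·0.972 = 0.23344; posterior = 0.096.
Reviewer B: numerator 0.804·0.178 = 0.14311; evidence = 0.14311+0.217·0.822 = 0.32149; posterior = 0.445.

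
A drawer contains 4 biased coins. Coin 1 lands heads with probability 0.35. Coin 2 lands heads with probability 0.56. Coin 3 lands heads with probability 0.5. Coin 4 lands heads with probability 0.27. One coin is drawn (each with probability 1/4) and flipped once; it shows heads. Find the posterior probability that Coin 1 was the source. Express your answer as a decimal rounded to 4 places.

P(heads|C1) = 0.35; P(heads|C2) = 0.56; P(heads|C3) = 0.5; P(heads|C4) = 0.27.
Prior × likelihood for each source: 0.25·0.35=0.08750, 0.25·0.56=0.1400, 0.25·0.5=0.1250, 0.25·0.27=0.06750. Summing gives P(heads) = 0.42000.
P(Coin 1 | heads) = 0.08750 / 0.42000 = 0.2083.

Posterior probability ≈ 0.2083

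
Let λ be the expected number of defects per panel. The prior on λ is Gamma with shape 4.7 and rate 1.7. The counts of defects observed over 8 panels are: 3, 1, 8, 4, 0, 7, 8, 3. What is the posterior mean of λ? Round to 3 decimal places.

The Poisson likelihood adds the total count to the shape and the number of exposure periods to the rate. Here ∑xᵢ = 34 and n = 8, so shape 4.7→38.7 and rate 1.7→9.7.
Posterior mean = shape/rate = 38.7/9.7 = 3.990.

Posterior mean ≈ 3.990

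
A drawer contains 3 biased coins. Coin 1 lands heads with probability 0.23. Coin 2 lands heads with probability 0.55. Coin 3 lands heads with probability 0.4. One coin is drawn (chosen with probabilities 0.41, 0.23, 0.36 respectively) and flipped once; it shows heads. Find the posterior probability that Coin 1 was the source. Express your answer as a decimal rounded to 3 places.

Posterior probability ≈ 0.258

P(heads|C1) = 0.23; P(heads|C2) = 0.55; P(heads|C3) = 0.4.
Prior × likelihood for each source: 0.41·0.23=0.09430, 0.23·0.55=0.1265, 0.36·0.4=0.1440. Summing gives P(heads) = 0.36480.
P(Coin 1 | heads) = 0.09430 / 0.36480 = 0.258.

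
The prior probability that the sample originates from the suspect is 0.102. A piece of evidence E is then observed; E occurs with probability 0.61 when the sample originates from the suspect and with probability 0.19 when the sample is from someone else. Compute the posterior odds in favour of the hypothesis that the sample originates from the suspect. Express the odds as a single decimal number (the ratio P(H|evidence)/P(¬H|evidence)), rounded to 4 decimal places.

Prior odds = 0.102/(1−0.102) = 0.11359.
Likelihood ratio for E = 0.61/0.19 = 3.2105.
Posterior odds = prior odds × LR = 0.36467.

Posterior odds ≈ 0.3647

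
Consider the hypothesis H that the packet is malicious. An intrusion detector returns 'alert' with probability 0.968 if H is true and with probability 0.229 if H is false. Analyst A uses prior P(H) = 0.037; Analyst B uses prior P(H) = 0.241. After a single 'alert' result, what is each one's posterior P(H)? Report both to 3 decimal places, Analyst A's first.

The likelihood ratio for an 'alert' result is 0.968/0.229 = 4.2271.
Analyst A: prior odds 0.037/0.963 = 0.038422; posterior odds 0.16241; posterior probability 0.140.
Analyst B: prior odds 0.241/0.759 = 0.31752; posterior odds 1.3422; posterior probability 0.573.

Analyst A: 0.140; Analyst B: 0.573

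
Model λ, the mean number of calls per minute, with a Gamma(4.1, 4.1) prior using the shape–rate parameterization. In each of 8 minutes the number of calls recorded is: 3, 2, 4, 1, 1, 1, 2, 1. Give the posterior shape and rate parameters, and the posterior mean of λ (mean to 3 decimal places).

Posterior: Gamma(shape=19.1, rate=12.1); mean ≈ 1.579

The Poisson likelihood adds the total count to the shape and the number of exposure periods to the rate. Here ∑xᵢ = 15 and n = 8, so shape 4.1→19.1 and rate 4.1→12.1.
E[λ | data] = 19.1/12.1 = 1.579.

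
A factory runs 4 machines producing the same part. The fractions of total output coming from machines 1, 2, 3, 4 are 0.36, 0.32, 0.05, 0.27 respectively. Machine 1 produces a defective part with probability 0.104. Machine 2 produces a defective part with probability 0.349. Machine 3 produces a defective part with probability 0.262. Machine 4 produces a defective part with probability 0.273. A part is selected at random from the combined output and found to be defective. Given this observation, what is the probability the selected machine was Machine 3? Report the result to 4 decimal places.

Posterior probability ≈ 0.0555

P(defective|M1) = 0.104; P(defective|M2) = 0.349; P(defective|M3) = 0.262; P(defective|M4) = 0.273.
Prior × likelihood for each source: 0.36·0.104=0.03744, 0.32·0.349=0.1117, 0.05·0.262=0.01310, 0.27·0.273=0.07371. Summing gives P(defective) = 0.23593.
P(Machine 3 | defective) = 0.01310 / 0.23593 = 0.0555.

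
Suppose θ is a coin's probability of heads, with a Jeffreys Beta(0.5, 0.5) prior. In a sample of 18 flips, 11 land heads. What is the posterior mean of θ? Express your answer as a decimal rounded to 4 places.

Posterior mean ≈ 0.6053

Observing 11 successes and 7 failures updates Beta(0.5, 0.5) by adding the success and failure counts to the two shape parameters: α = 0.5+11 = 11.5, β = 0.5+7 = 7.5.
Posterior mean = α/(α+β) = 11.5/19 = 0.6053.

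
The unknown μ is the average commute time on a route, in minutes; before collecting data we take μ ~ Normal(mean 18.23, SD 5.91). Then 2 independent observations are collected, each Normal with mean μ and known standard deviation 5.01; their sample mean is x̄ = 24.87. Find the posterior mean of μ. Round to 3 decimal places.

Prior precision 1/τ₀² = 1/5.91² = 0.0286302; data precision n/σ² = 2/5.01² = 0.0796810.
Posterior precision = 0.0286302 + 0.0796810 = 0.108311.
Posterior mean = (0.0286302·18.23 + 0.0796810·24.87) / 0.108311 = 23.115.

Posterior mean ≈ 23.115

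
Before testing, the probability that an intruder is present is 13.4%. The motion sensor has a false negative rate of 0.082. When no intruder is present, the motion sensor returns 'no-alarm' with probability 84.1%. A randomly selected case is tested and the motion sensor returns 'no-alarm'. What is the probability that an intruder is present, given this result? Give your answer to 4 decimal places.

Let H be the event that an intruder is present. P(H) = 0.134, so P(¬H) = 0.866. With E the 'no-alarm' result, P(E|H) = 0.082 and P(E|¬H) = 0.841.
P(E) = 0.082·0.134 + 0.841·0.866 = 0.010988 + 0.72831 = 0.73929.
By Bayes' theorem, P(H|E) = 0.010988 / 0.73929 = 0.0149.

P(H | E) ≈ 0.0149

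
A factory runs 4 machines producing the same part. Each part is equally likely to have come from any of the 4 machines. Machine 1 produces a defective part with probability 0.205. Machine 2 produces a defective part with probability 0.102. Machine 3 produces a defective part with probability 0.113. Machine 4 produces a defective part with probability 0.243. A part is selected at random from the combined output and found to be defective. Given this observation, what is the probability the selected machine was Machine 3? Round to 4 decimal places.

P(defective|M1) = 0.205; P(defective|M2) = 0.102; P(defective|M3) = 0.113; P(defective|M4) = 0.243.
Prior × likelihood for each source: 0.25·0.205=0.05125, 0.25·0.102=0.02550, 0.25·0.113=0.02825, 0.25·0.243=0.06075. Summing gives P(defective) = 0.16575.
P(Machine 3 | defective) = 0.02825 / 0.16575 = 0.1704.

Posterior probability ≈ 0.1704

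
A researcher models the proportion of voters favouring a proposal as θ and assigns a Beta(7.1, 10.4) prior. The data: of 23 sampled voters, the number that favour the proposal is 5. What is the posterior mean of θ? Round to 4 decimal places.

Posterior mean ≈ 0.2988

Observing 5 successes and 18 failures updates Beta(7.1, 10.4) by adding the success and failure counts to the two shape parameters: α = 7.1+5 = 12.1, β = 10.4+18 = 28.4.
E[θ | data] = 12.1/(12.1+28.4) = 0.2988.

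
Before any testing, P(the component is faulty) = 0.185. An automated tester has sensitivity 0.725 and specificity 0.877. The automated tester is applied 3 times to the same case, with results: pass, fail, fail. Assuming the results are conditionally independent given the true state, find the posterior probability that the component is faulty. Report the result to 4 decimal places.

Let H be the event that the component is faulty; start with P(H) = 0.185. P('fail'|H) = 0.725, P('fail'|¬H) = 0.123.
Update on result 1 ('pass'): P(H) ← 0.275·0.1850 / (0.275·0.1850 + 0.877·0.8150) = 0.050875/0.76563 = 0.0664.
Update on result 2 ('fail'): P(H) ← 0.725·0.0664 / (0.725·0.0664 + 0.123·0.9336) = 0.048175/0.16300 = 0.2955.
Update on result 3 ('fail'): P(H) ← 0.725·0.2955 / (0.725·0.2955 + 0.123·0.7045) = 0.21427/0.30092 = 0.7121.

Posterior P(H) ≈ 0.7121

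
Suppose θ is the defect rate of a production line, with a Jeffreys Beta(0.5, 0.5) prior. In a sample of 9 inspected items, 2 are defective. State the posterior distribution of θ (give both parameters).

Posterior: Beta(2.5, 7.5)

The binomial likelihood is conjugate to the Beta prior: with 2 successes and 7 failures, the posterior is Beta(0.5+2, 0.5+7) = Beta(2.5, 7.5).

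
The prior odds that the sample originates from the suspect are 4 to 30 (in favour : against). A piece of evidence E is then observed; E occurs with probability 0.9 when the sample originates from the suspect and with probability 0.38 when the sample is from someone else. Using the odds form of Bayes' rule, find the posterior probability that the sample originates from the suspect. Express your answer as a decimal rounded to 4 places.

Posterior probability ≈ 0.2400

Prior odds = 4/30 = 0.13333.
Likelihood ratio for E = 0.9/0.38 = 2.3684.
Posterior odds = prior odds × LR = 0.31579.
Posterior probability = odds/(1+odds) = 0.31579/1.3158 = 0.2400.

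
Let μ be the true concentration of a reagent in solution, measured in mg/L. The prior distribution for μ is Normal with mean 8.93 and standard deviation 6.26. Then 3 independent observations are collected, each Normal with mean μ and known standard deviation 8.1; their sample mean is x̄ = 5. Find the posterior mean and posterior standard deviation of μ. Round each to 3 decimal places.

With known σ, the Normal prior is conjugate. Weight on the data is w = (n/σ²)/(n/σ² + 1/τ₀²) = 0.0457247/(0.0457247+0.0255183) = 0.64181.
Posterior mean = w·x̄ + (1−w)·μ₀ = 0.64181·5 + 0.35819·8.93 = 6.408. Posterior variance = 1/(0.0457247+0.0255183) = 14.0365, so SD = 3.747.

Posterior mean ≈ 6.408; posterior SD ≈ 3.747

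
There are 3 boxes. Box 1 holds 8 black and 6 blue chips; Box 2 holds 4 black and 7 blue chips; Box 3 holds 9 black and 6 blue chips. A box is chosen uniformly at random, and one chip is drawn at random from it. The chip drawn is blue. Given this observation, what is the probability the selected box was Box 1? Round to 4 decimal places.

Posterior probability ≈ 0.2926

P(blue|Box 1) = 0.4286; P(blue|Box 2) = 0.6364; P(blue|Box 3) = 0.4.
Prior × likelihood for each source: 0.333333·0.4286=0.1429, 0.333333·0.6364=0.2121, 0.333333·0.4=0.1333. Summing gives P(blue) = 0.48831.
P(Box 1 | blue) = 0.1429 / 0.48831 = 0.2926.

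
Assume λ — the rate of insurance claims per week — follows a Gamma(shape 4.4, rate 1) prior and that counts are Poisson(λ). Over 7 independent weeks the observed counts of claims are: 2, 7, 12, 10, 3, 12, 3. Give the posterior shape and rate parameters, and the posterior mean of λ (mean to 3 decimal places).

Posterior: Gamma(shape=53.4, rate=8); mean ≈ 6.675

Total count ∑xᵢ = 49 over n = 7 weeks.
Gamma is conjugate to the Poisson likelihood: posterior is Gamma(shape = 4.4+49 = 53.4, rate = 1+7 = 8).
E[λ | data] = 53.4/8 = 6.675.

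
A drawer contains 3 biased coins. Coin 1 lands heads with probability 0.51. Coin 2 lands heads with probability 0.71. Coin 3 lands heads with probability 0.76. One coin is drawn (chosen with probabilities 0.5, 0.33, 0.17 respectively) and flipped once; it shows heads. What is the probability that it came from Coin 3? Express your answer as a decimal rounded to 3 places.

P(heads|C1) = 0.51; P(heads|C2) = 0.71; P(heads|C3) = 0.76.
Prior × likelihood for each source: 0.5·0.51=0.2550, 0.33·0.71=0.2343, 0.17·0.76=0.1292. Summing gives P(heads) = 0.61850.
P(Coin 3 | heads) = 0.1292 / 0.61850 = 0.209.

Posterior probability ≈ 0.209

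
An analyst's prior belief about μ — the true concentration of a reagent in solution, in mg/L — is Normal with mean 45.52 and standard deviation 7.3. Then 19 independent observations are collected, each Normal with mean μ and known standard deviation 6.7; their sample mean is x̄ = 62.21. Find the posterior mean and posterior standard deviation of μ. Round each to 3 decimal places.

Posterior mean ≈ 61.501; posterior SD ≈ 1.504

With known σ, the Normal prior is conjugate. Weight on the data is w = (n/σ²)/(n/σ² + 1/τ₀²) = 0.423257/(0.423257+0.0187652) = 0.95755.
Posterior mean = w·x̄ + (1−w)·μ₀ = 0.95755·62.21 + 0.042453·45.52 = 61.501. Posterior variance = 1/(0.423257+0.0187652) = 2.26233, so SD = 1.504.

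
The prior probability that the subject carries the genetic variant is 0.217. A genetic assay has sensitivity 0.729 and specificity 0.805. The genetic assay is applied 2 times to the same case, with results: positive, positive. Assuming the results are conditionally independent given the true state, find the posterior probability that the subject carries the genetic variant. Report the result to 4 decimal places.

With H the event that the subject carries the genetic variant, the joint likelihood of the observed sequence is P(data|H) = 0.729·0.729 = 0.53144 and P(data|¬H) = 0.195·0.195 = 0.038025.
Bayes: P(H|data) = 0.217·0.53144 / (0.217·0.53144 + 0.783·0.038025) = 0.11532/0.14510 = 0.7948.

Posterior P(H) ≈ 0.7948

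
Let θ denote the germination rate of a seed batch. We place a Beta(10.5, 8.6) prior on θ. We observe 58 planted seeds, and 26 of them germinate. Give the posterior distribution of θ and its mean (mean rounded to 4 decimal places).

The binomial likelihood is conjugate to the Beta prior: with 26 successes and 32 failures, the posterior is Beta(10.5+26, 8.6+32) = Beta(36.5, 40.6).
Posterior mean = α/(α+β) = 36.5/77.1 = 0.4734.

Posterior: Beta(36.5, 40.6); mean ≈ 0.4734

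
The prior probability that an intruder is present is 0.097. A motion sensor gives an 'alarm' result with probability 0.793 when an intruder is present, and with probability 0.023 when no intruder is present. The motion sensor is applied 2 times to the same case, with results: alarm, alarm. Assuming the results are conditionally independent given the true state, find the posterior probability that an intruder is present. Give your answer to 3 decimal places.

Posterior P(H) ≈ 0.992

Let H be the event that an intruder is present; start with P(H) = 0.097. P('alarm'|H) = 0.793, P('alarm'|¬H) = 0.023.
Update on result 1 ('alarm'): P(H) ← 0.793·0.0970 / (0.793·0.0970 + 0.023·0.9030) = 0.076921/0.097690 = 0.7874.
Update on result 2 ('alarm'): P(H) ← 0.793·0.7874 / (0.793·0.7874 + 0.023·0.2126) = 0.62441/0.62930 = 0.9922.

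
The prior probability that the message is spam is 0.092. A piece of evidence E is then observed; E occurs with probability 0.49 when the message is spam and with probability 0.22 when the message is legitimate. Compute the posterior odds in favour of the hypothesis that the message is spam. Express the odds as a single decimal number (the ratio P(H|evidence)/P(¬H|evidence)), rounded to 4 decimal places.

Prior odds = 0.092/(1−0.092) = 0.10132. In log-odds, ln(0.10132) = -2.2895.
Add log likelihood ratio: ln(2.2273) = 0.80078.
Posterior log-odds = -1.4887, so posterior odds = exp(-1.4887) = 0.22567.

Posterior odds ≈ 0.2257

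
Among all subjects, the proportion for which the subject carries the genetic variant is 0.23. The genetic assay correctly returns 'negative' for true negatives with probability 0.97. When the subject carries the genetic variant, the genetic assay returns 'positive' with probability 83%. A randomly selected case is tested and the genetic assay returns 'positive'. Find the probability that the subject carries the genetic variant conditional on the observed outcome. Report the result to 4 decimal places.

P(H | E) ≈ 0.8921

Let H be the event that the subject carries the genetic variant. P(H) = 0.23, so P(¬H) = 0.77. With E the 'positive' result, P(E|H) = 0.83 and P(E|¬H) = 0.03.
P(E) = 0.83·0.23 + 0.03·0.77 = 0.19090 + 0.023100 = 0.21400.
By Bayes' theorem, P(H|E) = 0.19090 / 0.21400 = 0.8921.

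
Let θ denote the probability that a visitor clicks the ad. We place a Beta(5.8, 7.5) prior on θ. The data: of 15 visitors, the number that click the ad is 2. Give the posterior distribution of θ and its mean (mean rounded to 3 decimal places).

Observing 2 successes and 13 failures updates Beta(5.8, 7.5) by adding the success and failure counts to the two shape parameters: α = 5.8+2 = 7.8, β = 7.5+13 = 20.5.
E[θ | data] = 7.8/(7.8+20.5) = 0.276.

Posterior: Beta(7.8, 20.5); mean ≈ 0.276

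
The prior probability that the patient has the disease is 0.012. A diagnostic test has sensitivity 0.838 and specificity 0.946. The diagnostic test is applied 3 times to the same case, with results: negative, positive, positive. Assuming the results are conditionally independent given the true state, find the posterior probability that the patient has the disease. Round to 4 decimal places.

Posterior P(H) ≈ 0.3337

Let H be the event that the patient has the disease; start with P(H) = 0.012. P('positive'|H) = 0.838, P('positive'|¬H) = 0.054.
Update on result 1 ('negative'): P(H) ← 0.162·0.0120 / (0.162·0.0120 + 0.946·0.9880) = 0.0019440/0.93659 = 0.0021.
Update on result 2 ('positive'): P(H) ← 0.838·0.0021 / (0.838·0.0021 + 0.054·0.9979) = 0.0017394/0.055627 = 0.0313.
Update on result 3 ('positive'): P(H) ← 0.838·0.0313 / (0.838·0.0313 + 0.054·0.9687) = 0.026203/0.078514 = 0.3337.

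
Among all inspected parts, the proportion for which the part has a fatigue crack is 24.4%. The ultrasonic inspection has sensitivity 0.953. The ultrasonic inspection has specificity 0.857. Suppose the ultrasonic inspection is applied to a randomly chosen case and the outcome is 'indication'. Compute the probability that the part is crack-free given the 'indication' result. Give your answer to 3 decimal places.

Let H be the event that the part has a fatigue crack. P(H) = 0.244, so P(¬H) = 0.756. With E the 'indication' result, P(E|H) = 0.953 and P(E|¬H) = 0.143.
P(E) = 0.953·0.244 + 0.143·0.756 = 0.23253 + 0.10811 = 0.34064.
By Bayes' theorem, P(H|E) = 0.23253 / 0.34064 = 0.683. Hence P(¬H|E) = 1 − 0.683 = 0.317.

P(¬H | E) ≈ 0.317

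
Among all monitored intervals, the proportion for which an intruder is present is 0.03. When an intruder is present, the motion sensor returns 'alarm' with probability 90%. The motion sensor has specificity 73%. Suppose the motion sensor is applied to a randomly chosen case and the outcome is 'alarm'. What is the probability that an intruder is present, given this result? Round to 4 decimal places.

Write H for 'an intruder is present'. Prior odds H:¬H = 0.03/0.97 = 0.030928. For the 'alarm' outcome, the likelihood ratio is 0.9/0.27 = 3.3333.
Posterior odds = 0.030928 × 3.3333 = 0.10309, so P(H|E) = 0.10309/(1+0.10309) = 0.0935.

P(H | E) ≈ 0.0935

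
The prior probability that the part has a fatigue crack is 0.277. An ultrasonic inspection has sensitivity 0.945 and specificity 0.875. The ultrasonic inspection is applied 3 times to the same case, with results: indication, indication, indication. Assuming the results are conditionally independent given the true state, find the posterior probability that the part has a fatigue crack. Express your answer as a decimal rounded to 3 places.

Let H be the event that the part has a fatigue crack; start with P(H) = 0.277. P('indication'|H) = 0.945, P('indication'|¬H) = 0.125.
Update on result 1 ('indication'): P(H) ← 0.945·0.2770 / (0.945·0.2770 + 0.125·0.7230) = 0.26177/0.35214 = 0.7434.
Update on result 2 ('indication'): P(H) ← 0.945·0.7434 / (0.945·0.7434 + 0.125·0.2566) = 0.70247/0.73455 = 0.9563.
Update on result 3 ('indication'): P(H) ← 0.945·0.9563 / (0.945·0.9563 + 0.125·0.0437) = 0.90373/0.90919 = 0.9940.

Posterior P(H) ≈ 0.994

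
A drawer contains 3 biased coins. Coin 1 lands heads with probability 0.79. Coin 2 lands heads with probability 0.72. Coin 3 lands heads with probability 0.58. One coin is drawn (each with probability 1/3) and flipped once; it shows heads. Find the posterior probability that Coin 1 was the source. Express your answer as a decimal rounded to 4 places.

P(heads|C1) = 0.79; P(heads|C2) = 0.72; P(heads|C3) = 0.58.
Prior × likelihood for each source: 0.333333·0.79=0.2633, 0.333333·0.72=0.2400, 0.333333·0.58=0.1933. Summing gives P(heads) = 0.69667.
P(Coin 1 | heads) = 0.2633 / 0.69667 = 0.3780.

Posterior probability ≈ 0.3780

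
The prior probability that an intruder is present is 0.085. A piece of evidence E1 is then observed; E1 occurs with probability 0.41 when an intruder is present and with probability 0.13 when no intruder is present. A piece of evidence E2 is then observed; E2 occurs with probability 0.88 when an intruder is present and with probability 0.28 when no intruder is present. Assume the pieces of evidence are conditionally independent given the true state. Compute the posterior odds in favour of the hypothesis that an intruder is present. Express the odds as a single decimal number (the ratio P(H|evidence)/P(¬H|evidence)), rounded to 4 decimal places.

Posterior odds ≈ 0.9208

Prior odds = 0.085/(1−0.085) = 0.092896.
Likelihood ratio for E1 = 0.41/0.13 = 3.1538.
Likelihood ratio for E2 = 0.88/0.28 = 3.1429.
Posterior odds = prior odds × LR₁ × LR₂ = 0.92080.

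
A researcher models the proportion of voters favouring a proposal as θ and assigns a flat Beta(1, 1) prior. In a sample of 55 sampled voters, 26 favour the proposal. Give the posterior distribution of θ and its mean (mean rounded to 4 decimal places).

Posterior: Beta(27, 30); mean ≈ 0.4737

Observing 26 successes and 29 failures updates Beta(1, 1) by adding the success and failure counts to the two shape parameters: α = 1+26 = 27, β = 1+29 = 30.
Posterior mean = α/(α+β) = 27/57 = 0.4737.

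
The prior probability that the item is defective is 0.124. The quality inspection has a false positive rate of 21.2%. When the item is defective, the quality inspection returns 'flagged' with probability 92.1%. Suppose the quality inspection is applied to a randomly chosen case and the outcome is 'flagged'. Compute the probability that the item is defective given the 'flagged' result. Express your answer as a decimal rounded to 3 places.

P(H | E) ≈ 0.381

Let H be the event that the item is defective. P(H) = 0.124, so P(¬H) = 0.876. With E the 'flagged' result, P(E|H) = 0.921 and P(E|¬H) = 0.212.
P(E) = 0.921·0.124 + 0.212·0.876 = 0.11420 + 0.18571 = 0.29992.
By Bayes' theorem, P(H|E) = 0.11420 / 0.29992 = 0.381.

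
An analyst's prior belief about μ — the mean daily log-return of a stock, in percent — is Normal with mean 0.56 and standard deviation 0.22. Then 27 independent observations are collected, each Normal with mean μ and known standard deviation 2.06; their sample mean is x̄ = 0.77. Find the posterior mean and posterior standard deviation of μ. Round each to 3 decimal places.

Prior precision 1/τ₀² = 1/0.22² = 20.6612; data precision n/σ² = 27/2.06² = 6.36252.
Posterior precision = 20.6612 + 6.36252 = 27.0237, giving posterior SD = 1/√27.0237 = 0.192.
Posterior mean = (20.6612·0.56 + 6.36252·0.77) / 27.0237 = 0.609.

Posterior mean ≈ 0.609; posterior SD ≈ 0.192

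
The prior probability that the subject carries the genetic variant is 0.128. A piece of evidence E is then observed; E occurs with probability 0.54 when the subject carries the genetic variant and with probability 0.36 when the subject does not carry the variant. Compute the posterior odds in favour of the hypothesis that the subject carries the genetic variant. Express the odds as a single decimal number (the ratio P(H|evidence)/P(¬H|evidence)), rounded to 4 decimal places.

Posterior odds ≈ 0.2202

Prior odds = 0.128/(1−0.128) = 0.14679.
Likelihood ratio for E = 0.54/0.36 = 1.5000.
Posterior odds = prior odds × LR = 0.22018.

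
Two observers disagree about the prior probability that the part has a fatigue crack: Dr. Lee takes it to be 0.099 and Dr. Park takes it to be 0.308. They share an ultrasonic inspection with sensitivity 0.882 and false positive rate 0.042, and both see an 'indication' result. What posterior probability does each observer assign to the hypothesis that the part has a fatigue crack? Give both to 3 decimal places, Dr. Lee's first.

The likelihood ratio for an 'indication' result is 0.882/0.042 = 21.000.
Dr. Lee: prior odds 0.099/0.901 = 0.10988; posterior odds 2.3074; posterior probability 0.698.
Dr. Park: prior odds 0.308/0.692 = 0.44509; posterior odds 9.3468; posterior probability 0.903.

Dr. Lee: 0.698; Dr. Park: 0.903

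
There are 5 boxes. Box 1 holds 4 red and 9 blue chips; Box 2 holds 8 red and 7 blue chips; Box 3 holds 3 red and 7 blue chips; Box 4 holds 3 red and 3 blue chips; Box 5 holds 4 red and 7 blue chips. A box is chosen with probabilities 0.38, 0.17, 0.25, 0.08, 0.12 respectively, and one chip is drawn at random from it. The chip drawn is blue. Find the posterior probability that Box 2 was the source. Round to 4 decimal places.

Tabulate prior·likelihood by source: [1] prior 0.38, lik 0.6923, product 0.2631; [2] prior 0.17, lik 0.4667, product 0.07933; [3] prior 0.25, lik 0.7, product 0.1750; [4] prior 0.08, lik 0.5, product 0.04000; [5] prior 0.12, lik 0.6364, product 0.07636.
Normalizing constant = 0.63377; the posterior for Box 2 is its product over the sum, 0.07933/0.63377 = 0.1252.

Posterior probability ≈ 0.1252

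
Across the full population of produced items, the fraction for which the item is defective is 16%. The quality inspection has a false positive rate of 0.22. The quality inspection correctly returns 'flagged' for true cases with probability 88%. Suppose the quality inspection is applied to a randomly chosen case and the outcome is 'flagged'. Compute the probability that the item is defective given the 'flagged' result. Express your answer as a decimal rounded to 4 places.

Let H be the event that the item is defective. P(H) = 0.16, so P(¬H) = 0.84. With E the 'flagged' result, P(E|H) = 0.88 and P(E|¬H) = 0.22.
P(E) = 0.88·0.16 + 0.22·0.84 = 0.14080 + 0.18480 = 0.32560.
By Bayes' theorem, P(H|E) = 0.14080 / 0.32560 = 0.4324.

P(H | E) ≈ 0.4324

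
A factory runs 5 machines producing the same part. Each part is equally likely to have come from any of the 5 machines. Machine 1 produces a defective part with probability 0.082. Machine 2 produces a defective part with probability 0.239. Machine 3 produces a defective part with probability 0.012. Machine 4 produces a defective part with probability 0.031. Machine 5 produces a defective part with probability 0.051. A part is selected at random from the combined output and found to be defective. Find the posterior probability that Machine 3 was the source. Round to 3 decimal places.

Posterior probability ≈ 0.029

Tabulate prior·likelihood by source: [1] prior 0.2, lik 0.082, product 0.01640; [2] prior 0.2, lik 0.239, product 0.04780; [3] prior 0.2, lik 0.012, product 0.002400; [4] prior 0.2, lik 0.031, product 0.006200; [5] prior 0.2, lik 0.051, product 0.01020.
Normalizing constant = 0.083000; the posterior for Machine 3 is its product over the sum, 0.002400/0.083000 = 0.029.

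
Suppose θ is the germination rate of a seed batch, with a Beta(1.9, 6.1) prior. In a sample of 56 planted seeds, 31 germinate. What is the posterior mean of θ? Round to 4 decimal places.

Posterior mean ≈ 0.5141

Observing 31 successes and 25 failures updates Beta(1.9, 6.1) by adding the success and failure counts to the two shape parameters: α = 1.9+31 = 32.9, β = 6.1+25 = 31.1.
Posterior mean = α/(α+β) = 32.9/64 = 0.5141.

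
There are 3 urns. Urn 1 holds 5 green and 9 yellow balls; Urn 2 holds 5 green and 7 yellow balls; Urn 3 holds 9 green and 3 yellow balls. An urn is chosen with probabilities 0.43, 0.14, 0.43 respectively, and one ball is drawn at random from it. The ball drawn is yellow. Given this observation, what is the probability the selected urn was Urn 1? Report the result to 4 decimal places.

Posterior probability ≈ 0.5937

Tabulate prior·likelihood by source: [1] prior 0.43, lik 0.6429, product 0.2764; [2] prior 0.14, lik 0.5833, product 0.08167; [3] prior 0.43, lik 0.25, product 0.1075.
Normalizing constant = 0.46560; the posterior for Urn 1 is its product over the sum, 0.2764/0.46560 = 0.5937.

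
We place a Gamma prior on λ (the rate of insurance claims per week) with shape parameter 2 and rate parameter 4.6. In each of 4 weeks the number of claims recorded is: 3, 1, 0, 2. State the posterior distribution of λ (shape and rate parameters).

Posterior: Gamma(shape=8, rate=8.6)

Total count ∑xᵢ = 6 over n = 4 weeks.
Gamma is conjugate to the Poisson likelihood: posterior is Gamma(shape = 2+6 = 8, rate = 4.6+4 = 8.6).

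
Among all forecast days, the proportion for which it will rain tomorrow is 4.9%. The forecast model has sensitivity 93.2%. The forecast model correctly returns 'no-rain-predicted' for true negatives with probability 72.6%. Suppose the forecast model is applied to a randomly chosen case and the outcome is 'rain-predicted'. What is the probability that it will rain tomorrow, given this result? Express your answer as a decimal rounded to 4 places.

P(H | E) ≈ 0.1491

Write H for 'it will rain tomorrow'. Prior odds H:¬H = 0.049/0.951 = 0.051525. For the 'rain-predicted' outcome, the likelihood ratio is 0.932/0.274 = 3.4015.
Posterior odds = 0.051525 × 3.4015 = 0.17526, so P(H|E) = 0.17526/(1+0.17526) = 0.1491.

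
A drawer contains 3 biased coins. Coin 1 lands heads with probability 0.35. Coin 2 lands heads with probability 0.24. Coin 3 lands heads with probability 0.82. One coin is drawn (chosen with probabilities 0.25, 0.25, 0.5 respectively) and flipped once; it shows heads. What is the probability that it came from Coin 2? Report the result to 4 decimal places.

Posterior probability ≈ 0.1076

P(heads|C1) = 0.35; P(heads|C2) = 0.24; P(heads|C3) = 0.82.
Prior × likelihood for each source: 0.25·0.35=0.08750, 0.25·0.24=0.06000, 0.5·0.82=0.4100. Summing gives P(heads) = 0.55750.
P(Coin 2 | heads) = 0.06000 / 0.55750 = 0.1076.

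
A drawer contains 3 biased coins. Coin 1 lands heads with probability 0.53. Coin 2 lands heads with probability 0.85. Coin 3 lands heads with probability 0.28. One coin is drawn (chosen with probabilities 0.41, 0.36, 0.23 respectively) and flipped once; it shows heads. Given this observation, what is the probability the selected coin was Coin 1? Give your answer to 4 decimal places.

Posterior probability ≈ 0.3697

Tabulate prior·likelihood by source: [1] prior 0.41, lik 0.53, product 0.2173; [2] prior 0.36, lik 0.85, product 0.3060; [3] prior 0.23, lik 0.28, product 0.06440.
Normalizing constant = 0.58770; the posterior for Coin 1 is its product over the sum, 0.2173/0.58770 = 0.3697.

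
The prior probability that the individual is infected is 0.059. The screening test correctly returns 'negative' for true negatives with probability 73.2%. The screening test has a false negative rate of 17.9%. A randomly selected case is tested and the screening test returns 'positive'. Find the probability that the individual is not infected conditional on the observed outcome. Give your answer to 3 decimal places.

P(¬H | E) ≈ 0.839

Let H be the event that the individual is infected. P(H) = 0.059, so P(¬H) = 0.941. With E the 'positive' result, P(E|H) = 0.821 and P(E|¬H) = 0.268.
P(E) = 0.821·0.059 + 0.268·0.941 = 0.048439 + 0.25219 = 0.30063.
By Bayes' theorem, P(H|E) = 0.048439 / 0.30063 = 0.161. Hence P(¬H|E) = 1 − 0.161 = 0.839.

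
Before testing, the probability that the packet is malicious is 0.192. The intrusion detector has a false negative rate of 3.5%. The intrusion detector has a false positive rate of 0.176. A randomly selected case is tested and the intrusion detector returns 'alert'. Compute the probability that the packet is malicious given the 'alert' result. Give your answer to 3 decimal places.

Let H be the event that the packet is malicious. P(H) = 0.192, so P(¬H) = 0.808. With E the 'alert' result, P(E|H) = 0.965 and P(E|¬H) = 0.176.
P(E) = 0.965·0.192 + 0.176·0.808 = 0.18528 + 0.14221 = 0.32749.
By Bayes' theorem, P(H|E) = 0.18528 / 0.32749 = 0.566.

P(H | E) ≈ 0.566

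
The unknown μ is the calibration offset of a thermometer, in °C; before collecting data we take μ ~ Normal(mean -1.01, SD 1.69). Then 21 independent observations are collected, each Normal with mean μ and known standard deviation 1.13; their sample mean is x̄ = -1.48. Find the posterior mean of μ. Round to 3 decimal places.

Posterior mean ≈ -1.470

With known σ, the Normal prior is conjugate. Weight on the data is w = (n/σ²)/(n/σ² + 1/τ₀²) = 16.4461/(16.4461+0.350128) = 0.97915.
Posterior mean = w·x̄ + (1−w)·μ₀ = 0.97915·-1.48 + 0.020846·-1.01 = -1.470.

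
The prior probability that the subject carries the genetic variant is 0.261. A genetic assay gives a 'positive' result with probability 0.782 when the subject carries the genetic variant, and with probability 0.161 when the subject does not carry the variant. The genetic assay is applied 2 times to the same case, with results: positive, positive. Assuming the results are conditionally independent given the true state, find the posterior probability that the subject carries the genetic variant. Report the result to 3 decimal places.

Posterior P(H) ≈ 0.893

With H the event that the subject carries the genetic variant, the joint likelihood of the observed sequence is P(data|H) = 0.782·0.782 = 0.61152 and P(data|¬H) = 0.161·0.161 = 0.025921.
Bayes: P(H|data) = 0.261·0.61152 / (0.261·0.61152 + 0.739·0.025921) = 0.15961/0.17876 = 0.8928.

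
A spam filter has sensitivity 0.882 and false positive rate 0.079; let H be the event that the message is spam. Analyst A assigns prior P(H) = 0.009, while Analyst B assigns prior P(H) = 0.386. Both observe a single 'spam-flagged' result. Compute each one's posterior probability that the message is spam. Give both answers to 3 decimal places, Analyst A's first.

Analyst A: 0.092; Analyst B: 0.875

P('+'|H) = 0.882, P('+'|¬H) = 0.079.
Analyst A: numerator 0.882·0.009 = 0.0079380; evidence = 0.0079380+0.079·0.991 = 0.086227; posterior = 0.092.
Analyst B: numerator 0.882·0.386 = 0.34045; evidence = 0.34045+0.079·0.614 = 0.38896; posterior = 0.875.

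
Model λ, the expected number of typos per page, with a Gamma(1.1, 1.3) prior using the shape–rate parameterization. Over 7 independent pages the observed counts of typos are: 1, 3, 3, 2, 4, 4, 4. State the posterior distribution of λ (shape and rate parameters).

The Poisson likelihood adds the total count to the shape and the number of exposure periods to the rate. Here ∑xᵢ = 21 and n = 7, so shape 1.1→22.1 and rate 1.3→8.3.

Posterior: Gamma(shape=22.1, rate=8.3)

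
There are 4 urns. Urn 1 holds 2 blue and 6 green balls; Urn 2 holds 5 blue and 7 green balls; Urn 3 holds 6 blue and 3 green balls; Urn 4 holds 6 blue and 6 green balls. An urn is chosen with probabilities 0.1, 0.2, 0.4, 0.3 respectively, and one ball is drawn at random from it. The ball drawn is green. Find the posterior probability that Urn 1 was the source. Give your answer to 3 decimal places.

P(green|Urn 1) = 0.75; P(green|Urn 2) = 0.5833; P(green|Urn 3) = 0.3333; P(green|Urn 4) = 0.5.
Prior × likelihood for each source: 0.1·0.75=0.07500, 0.2·0.5833=0.1167, 0.4·0.3333=0.1333, 0.3·0.5=0.1500. Summing gives P(green) = 0.47500.
P(Urn 1 | green) = 0.07500 / 0.47500 = 0.158.

Posterior probability ≈ 0.158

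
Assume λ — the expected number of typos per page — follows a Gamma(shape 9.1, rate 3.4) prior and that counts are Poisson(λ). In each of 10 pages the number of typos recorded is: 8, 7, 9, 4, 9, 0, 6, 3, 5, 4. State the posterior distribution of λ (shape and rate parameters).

The Poisson likelihood adds the total count to the shape and the number of exposure periods to the rate. Here ∑xᵢ = 55 and n = 10, so shape 9.1→64.1 and rate 3.4→13.4.

Posterior: Gamma(shape=64.1, rate=13.4)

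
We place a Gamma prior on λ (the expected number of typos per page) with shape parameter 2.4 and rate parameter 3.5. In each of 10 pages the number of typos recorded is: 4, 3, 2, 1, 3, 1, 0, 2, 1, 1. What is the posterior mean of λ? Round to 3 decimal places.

Total count ∑xᵢ = 18 over n = 10 pages.
Gamma is conjugate to the Poisson likelihood: posterior is Gamma(shape = 2.4+18 = 20.4, rate = 3.5+10 = 13.5).
Posterior mean = shape/rate = 20.4/13.5 = 1.511.

Posterior mean ≈ 1.511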